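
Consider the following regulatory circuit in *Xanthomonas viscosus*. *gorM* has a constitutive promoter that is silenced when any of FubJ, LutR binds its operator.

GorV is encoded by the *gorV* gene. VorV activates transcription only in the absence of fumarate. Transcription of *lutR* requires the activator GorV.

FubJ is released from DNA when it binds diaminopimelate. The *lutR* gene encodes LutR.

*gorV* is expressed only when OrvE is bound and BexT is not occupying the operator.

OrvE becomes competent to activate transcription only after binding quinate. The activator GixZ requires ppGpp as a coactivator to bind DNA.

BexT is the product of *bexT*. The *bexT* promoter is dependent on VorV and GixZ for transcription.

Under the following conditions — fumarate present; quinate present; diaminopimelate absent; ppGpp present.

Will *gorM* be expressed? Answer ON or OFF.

Diaminopimelate is absent, so FubJ is active.
Quinate is present, so OrvE is active.
Fumarate is present, so VorV is inactive.
ppGpp is present, so GixZ is active.
Required activator VorV is absent, so *bexT* is not transcribed.
So BexT is not produced.
No repressor is bound and OrvE is active, so *gorV* is transcribed.
So GorV is produced and active.
No repressor is bound and GorV is active, so *lutR* is transcribed.
So LutR is produced and active.
With repressor FubJ bound, *gorM* is not transcribed.

OFF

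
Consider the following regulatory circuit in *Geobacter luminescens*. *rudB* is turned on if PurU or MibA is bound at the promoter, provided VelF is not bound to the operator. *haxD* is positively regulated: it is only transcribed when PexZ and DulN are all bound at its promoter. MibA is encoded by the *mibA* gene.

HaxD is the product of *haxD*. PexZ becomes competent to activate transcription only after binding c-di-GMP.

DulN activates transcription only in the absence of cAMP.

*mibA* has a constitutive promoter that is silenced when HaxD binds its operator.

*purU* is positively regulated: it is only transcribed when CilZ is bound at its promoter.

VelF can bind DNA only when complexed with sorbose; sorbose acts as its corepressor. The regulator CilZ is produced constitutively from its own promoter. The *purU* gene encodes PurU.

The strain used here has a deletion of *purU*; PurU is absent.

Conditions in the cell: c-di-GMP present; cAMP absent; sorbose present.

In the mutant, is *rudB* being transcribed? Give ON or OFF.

OFF

Sorbose is present, so VelF is active.
PurU is non-functional in this strain, so it has no effect.
c-di-GMP is present, so PexZ is active.
cAMP is absent, so DulN is active.
No repressor is bound and PexZ and DulN are active, so *haxD* is transcribed.
So HaxD is produced and active.
With repressor HaxD bound, *mibA* is not transcribed.
So MibA is not produced.
With repressor VelF bound, *rudB* is not transcribed.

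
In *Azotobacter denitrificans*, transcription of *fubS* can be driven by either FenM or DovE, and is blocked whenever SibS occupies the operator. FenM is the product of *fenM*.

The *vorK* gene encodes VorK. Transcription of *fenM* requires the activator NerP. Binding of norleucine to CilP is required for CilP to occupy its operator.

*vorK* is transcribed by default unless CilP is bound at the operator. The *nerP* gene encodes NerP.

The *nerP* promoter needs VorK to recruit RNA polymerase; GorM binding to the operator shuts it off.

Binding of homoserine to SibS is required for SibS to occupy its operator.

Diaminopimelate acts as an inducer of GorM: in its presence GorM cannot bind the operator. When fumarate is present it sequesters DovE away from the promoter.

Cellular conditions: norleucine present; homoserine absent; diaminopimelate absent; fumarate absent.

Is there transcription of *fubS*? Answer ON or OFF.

Diaminopimelate is absent, so GorM is active.
Norleucine is present, so CilP is active.
With repressor CilP bound, *vorK* is not transcribed.
So VorK is not produced.
With repressor GorM bound, *nerP* is not transcribed.
So NerP is not produced.
Required activator NerP is absent, so *fenM* is not transcribed.
So FenM is not produced.
Fumarate is absent, so DovE is active.
Homoserine is absent, so SibS is inactive.
Activator DovE is present, so *fubS* is transcribed.

ON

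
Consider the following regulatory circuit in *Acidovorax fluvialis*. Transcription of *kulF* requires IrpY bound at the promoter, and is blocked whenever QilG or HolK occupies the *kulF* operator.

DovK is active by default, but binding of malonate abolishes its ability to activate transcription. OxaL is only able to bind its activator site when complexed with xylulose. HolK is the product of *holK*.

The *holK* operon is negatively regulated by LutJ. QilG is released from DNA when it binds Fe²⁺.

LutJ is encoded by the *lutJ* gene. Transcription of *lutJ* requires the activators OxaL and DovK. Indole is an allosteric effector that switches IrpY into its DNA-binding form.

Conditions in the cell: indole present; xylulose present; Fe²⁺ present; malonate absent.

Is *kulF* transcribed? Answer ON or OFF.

Fe²⁺ is present, so QilG is inactive.
Indole is present, so IrpY is active.
Xylulose is present, so OxaL is active.
Malonate is absent, so DovK is active.
No repressor is bound and OxaL and DovK are active, so *lutJ* is transcribed.
So LutJ is produced and active.
With repressor LutJ bound, *holK* is not transcribed.
So HolK is not produced.
No repressor is bound and IrpY is active, so *kulF* is transcribed.

ON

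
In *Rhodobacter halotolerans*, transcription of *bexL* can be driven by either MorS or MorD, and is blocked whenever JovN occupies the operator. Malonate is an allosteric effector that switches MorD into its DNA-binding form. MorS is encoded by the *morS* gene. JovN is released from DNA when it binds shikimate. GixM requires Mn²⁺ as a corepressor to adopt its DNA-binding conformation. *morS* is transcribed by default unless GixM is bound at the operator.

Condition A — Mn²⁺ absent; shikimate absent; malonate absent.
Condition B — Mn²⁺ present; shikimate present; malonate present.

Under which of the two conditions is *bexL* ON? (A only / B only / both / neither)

Condition A:
Mn²⁺ is absent, so GixM is inactive.
With no repressor bound, *morS* is transcribed.
So MorS is produced and active.
Shikimate is absent, so JovN is active.
Malonate is absent, so MorD is inactive.
With repressor JovN bound, *bexL* is not transcribed.
→ *bexL* is OFF in A.
Condition B:
Mn²⁺ is present, so GixM is active.
With repressor GixM bound, *morS* is not transcribed.
So MorS is not produced.
Shikimate is present, so JovN is inactive.
Malonate is present, so MorD is active.
Activator MorD is present, so *bexL* is transcribed.
→ *bexL* is ON in B.

B only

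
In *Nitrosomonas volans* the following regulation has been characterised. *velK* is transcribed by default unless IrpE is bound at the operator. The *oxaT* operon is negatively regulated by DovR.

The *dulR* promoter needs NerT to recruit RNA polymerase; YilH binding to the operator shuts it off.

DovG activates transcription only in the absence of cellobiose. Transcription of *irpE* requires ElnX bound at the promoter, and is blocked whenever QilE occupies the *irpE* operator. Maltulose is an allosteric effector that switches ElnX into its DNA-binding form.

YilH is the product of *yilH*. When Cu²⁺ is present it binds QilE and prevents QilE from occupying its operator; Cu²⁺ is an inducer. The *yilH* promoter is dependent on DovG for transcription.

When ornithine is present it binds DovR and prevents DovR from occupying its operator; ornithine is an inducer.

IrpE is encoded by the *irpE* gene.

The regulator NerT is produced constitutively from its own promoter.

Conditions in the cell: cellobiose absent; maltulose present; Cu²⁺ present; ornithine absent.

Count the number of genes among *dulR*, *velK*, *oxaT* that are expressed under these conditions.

Cellobiose is absent, so DovG is active.
No repressor is bound and DovG is active, so *yilH* is transcribed.
So YilH is produced and active.
NerT is produced constitutively and is active.
With repressor YilH bound, *dulR* is not transcribed.
→ *dulR* is OFF.
Maltulose is present, so ElnX is active.
Cu²⁺ is present, so QilE is inactive.
No repressor is bound and ElnX is active, so *irpE* is transcribed.
So IrpE is produced and active.
With repressor IrpE bound, *velK* is not transcribed.
→ *velK* is OFF.
Ornithine is absent, so DovR is active.
With repressor DovR bound, *oxaT* is not transcribed.
→ *oxaT* is OFF.
0 of the 3 genes are transcribed.

0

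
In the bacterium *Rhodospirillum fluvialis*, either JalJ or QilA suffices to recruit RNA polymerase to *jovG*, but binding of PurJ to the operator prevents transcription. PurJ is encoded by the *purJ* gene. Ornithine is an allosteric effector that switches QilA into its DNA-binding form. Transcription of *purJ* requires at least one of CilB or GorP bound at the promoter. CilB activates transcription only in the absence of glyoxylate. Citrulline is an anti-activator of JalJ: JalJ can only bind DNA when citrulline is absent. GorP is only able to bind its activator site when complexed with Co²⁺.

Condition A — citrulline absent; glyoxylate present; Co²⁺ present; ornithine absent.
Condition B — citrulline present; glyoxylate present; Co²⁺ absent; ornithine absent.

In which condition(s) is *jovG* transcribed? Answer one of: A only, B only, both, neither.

neither

Condition A:
Citrulline is absent, so JalJ is active.
Glyoxylate is present, so CilB is inactive.
Co²⁺ is present, so GorP is active.
Activator GorP is present, so *purJ* is transcribed.
So PurJ is produced and active.
Ornithine is absent, so QilA is inactive.
With repressor PurJ bound, *jovG* is not transcribed.
→ *jovG* is OFF in A.
Condition B:
Citrulline is present, so JalJ is inactive.
Glyoxylate is present, so CilB is inactive.
Co²⁺ is absent, so GorP is inactive.
No activator is available at the *purJ* promoter, so *purJ* is not transcribed.
So PurJ is not produced.
Ornithine is absent, so QilA is inactive.
No activator is available at the *jovG* promoter, so *jovG* is not transcribed.
→ *jovG* is OFF in B.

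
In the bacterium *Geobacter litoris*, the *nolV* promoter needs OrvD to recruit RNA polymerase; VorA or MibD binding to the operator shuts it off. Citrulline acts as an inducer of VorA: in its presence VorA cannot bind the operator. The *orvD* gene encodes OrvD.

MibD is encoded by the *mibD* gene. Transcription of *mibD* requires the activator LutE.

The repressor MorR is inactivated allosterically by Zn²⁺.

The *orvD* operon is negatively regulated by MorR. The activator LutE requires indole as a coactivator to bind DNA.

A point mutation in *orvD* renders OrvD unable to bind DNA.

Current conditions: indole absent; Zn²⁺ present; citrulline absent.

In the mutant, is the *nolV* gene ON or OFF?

OFF

Citrulline is absent, so VorA is active.
OrvD is non-functional in this strain, so it has no effect.
Indole is absent, so LutE is inactive.
Required activator LutE is absent, so *mibD* is not transcribed.
So MibD is not produced.
With repressor VorA bound, *nolV* is not transcribed.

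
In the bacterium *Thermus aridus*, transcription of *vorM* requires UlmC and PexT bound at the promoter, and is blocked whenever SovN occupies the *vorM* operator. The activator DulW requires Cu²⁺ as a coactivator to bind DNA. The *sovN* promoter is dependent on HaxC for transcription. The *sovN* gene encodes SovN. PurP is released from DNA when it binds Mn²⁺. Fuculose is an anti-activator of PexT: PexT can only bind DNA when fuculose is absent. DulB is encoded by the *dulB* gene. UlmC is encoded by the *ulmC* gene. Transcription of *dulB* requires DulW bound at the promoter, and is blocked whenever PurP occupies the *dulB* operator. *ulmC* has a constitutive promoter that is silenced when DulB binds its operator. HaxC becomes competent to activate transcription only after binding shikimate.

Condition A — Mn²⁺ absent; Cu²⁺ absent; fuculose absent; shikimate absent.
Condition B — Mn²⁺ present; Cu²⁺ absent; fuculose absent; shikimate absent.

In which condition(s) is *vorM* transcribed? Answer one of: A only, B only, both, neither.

both

Condition A:
Mn²⁺ is absent, so PurP is active.
Cu²⁺ is absent, so DulW is inactive.
With repressor PurP bound, *dulB* is not transcribed.
So DulB is not produced.
With no repressor bound, *ulmC* is transcribed.
So UlmC is produced and active.
Fuculose is absent, so PexT is active.
Shikimate is absent, so HaxC is inactive.
Required activator HaxC is absent, so *sovN* is not transcribed.
So SovN is not produced.
No repressor is bound and UlmC and PexT are active, so *vorM* is transcribed.
→ *vorM* is ON in A.
Condition B:
Mn²⁺ is present, so PurP is inactive.
Cu²⁺ is absent, so DulW is inactive.
Required activator DulW is absent, so *dulB* is not transcribed.
So DulB is not produced.
With no repressor bound, *ulmC* is transcribed.
So UlmC is produced and active.
Fuculose is absent, so PexT is active.
Shikimate is absent, so HaxC is inactive.
Required activator HaxC is absent, so *sovN* is not transcribed.
So SovN is not produced.
No repressor is bound and UlmC and PexT are active, so *vorM* is transcribed.
→ *vorM* is ON in B.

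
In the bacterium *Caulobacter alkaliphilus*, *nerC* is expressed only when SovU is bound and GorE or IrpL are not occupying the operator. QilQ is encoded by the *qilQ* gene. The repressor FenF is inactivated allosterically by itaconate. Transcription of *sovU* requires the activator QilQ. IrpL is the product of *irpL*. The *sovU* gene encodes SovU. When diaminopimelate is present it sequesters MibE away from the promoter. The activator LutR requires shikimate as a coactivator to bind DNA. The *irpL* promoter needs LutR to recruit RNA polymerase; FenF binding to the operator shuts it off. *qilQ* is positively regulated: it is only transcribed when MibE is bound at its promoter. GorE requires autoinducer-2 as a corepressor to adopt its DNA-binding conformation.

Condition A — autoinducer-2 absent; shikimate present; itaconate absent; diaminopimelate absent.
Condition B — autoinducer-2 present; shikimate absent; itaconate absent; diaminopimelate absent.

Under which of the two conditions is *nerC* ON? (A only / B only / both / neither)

Condition A:
Autoinducer-2 is absent, so GorE is inactive.
Shikimate is present, so LutR is active.
Itaconate is absent, so FenF is active.
With repressor FenF bound, *irpL* is not transcribed.
So IrpL is not produced.
Diaminopimelate is absent, so MibE is active.
No repressor is bound and MibE is active, so *qilQ* is transcribed.
So QilQ is produced and active.
No repressor is bound and QilQ is active, so *sovU* is transcribed.
So SovU is produced and active.
No repressor is bound and SovU is active, so *nerC* is transcribed.
→ *nerC* is ON in A.
Condition B:
Autoinducer-2 is present, so GorE is active.
Shikimate is absent, so LutR is inactive.
Itaconate is absent, so FenF is active.
With repressor FenF bound, *irpL* is not transcribed.
So IrpL is not produced.
Diaminopimelate is absent, so MibE is active.
No repressor is bound and MibE is active, so *qilQ* is transcribed.
So QilQ is produced and active.
No repressor is bound and QilQ is active, so *sovU* is transcribed.
So SovU is produced and active.
With repressor GorE bound, *nerC* is not transcribed.
→ *nerC* is OFF in B.

A only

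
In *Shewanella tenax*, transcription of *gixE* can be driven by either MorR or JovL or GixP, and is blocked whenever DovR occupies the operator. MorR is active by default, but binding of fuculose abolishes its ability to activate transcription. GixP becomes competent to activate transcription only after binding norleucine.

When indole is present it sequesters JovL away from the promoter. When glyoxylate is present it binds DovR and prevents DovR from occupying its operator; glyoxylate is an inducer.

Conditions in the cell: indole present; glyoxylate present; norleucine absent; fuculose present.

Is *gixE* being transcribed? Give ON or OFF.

Fuculose is present, so MorR is inactive.
Indole is present, so JovL is inactive.
Glyoxylate is present, so DovR is inactive.
Norleucine is absent, so GixP is inactive.
No activator is available at the *gixE* promoter, so *gixE* is not transcribed.

OFF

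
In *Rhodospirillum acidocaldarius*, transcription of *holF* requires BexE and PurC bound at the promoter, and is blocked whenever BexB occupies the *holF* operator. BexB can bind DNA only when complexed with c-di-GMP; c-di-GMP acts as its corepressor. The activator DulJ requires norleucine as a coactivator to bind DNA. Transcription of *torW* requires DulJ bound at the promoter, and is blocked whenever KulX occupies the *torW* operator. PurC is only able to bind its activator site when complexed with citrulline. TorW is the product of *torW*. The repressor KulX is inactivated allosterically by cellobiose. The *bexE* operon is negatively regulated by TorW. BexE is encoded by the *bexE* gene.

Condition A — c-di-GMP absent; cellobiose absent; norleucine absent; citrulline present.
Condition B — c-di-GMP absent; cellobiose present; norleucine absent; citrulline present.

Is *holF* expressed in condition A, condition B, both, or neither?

Condition A:
c-di-GMP is absent, so BexB is inactive.
Cellobiose is absent, so KulX is active.
Norleucine is absent, so DulJ is inactive.
With repressor KulX bound, *torW* is not transcribed.
So TorW is not produced.
With no repressor bound, *bexE* is transcribed.
So BexE is produced and active.
Citrulline is present, so PurC is active.
No repressor is bound and BexE and PurC are active, so *holF* is transcribed.
→ *holF* is ON in A.
Condition B:
c-di-GMP is absent, so BexB is inactive.
Cellobiose is present, so KulX is inactive.
Norleucine is absent, so DulJ is inactive.
Required activator DulJ is absent, so *torW* is not transcribed.
So TorW is not produced.
With no repressor bound, *bexE* is transcribed.
So BexE is produced and active.
Citrulline is present, so PurC is active.
No repressor is bound and BexE and PurC are active, so *holF* is transcribed.
→ *holF* is ON in B.

both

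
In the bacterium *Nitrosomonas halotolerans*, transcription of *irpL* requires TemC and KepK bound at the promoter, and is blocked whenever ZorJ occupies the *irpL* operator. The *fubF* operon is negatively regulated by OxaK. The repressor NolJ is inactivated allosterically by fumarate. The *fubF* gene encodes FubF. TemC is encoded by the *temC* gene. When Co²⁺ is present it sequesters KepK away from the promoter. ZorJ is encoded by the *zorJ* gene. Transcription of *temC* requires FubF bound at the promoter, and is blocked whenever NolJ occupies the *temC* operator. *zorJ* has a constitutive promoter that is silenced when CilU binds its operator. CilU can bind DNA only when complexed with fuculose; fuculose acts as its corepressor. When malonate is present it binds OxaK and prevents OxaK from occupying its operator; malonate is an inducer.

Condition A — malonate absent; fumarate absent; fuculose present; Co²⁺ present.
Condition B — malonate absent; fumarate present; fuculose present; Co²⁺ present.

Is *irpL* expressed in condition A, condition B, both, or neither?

Condition A:
Malonate is absent, so OxaK is active.
With repressor OxaK bound, *fubF* is not transcribed.
So FubF is not produced.
Fumarate is absent, so NolJ is active.
With repressor NolJ bound, *temC* is not transcribed.
So TemC is not produced.
Fuculose is present, so CilU is active.
With repressor CilU bound, *zorJ* is not transcribed.
So ZorJ is not produced.
Co²⁺ is present, so KepK is inactive.
Required activator TemC is absent, so *irpL* is not transcribed.
→ *irpL* is OFF in A.
Condition B:
Malonate is absent, so OxaK is active.
With repressor OxaK bound, *fubF* is not transcribed.
So FubF is not produced.
Fumarate is present, so NolJ is inactive.
Required activator FubF is absent, so *temC* is not transcribed.
So TemC is not produced.
Fuculose is present, so CilU is active.
With repressor CilU bound, *zorJ* is not transcribed.
So ZorJ is not produced.
Co²⁺ is present, so KepK is inactive.
Required activator TemC is absent, so *irpL* is not transcribed.
→ *irpL* is OFF in B.

neither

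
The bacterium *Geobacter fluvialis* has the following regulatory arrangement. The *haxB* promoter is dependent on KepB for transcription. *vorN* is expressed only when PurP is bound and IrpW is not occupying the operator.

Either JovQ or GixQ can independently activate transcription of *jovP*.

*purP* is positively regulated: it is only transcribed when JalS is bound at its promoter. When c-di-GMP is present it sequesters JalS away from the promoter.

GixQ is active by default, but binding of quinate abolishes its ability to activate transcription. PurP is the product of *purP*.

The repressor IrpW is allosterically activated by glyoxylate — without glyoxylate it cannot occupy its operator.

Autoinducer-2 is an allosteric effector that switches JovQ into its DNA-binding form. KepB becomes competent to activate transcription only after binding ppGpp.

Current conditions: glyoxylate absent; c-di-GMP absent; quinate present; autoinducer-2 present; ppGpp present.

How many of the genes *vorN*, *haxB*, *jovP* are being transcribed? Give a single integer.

3

Glyoxylate is absent, so IrpW is inactive.
c-di-GMP is absent, so JalS is active.
No repressor is bound and JalS is active, so *purP* is transcribed.
So PurP is produced and active.
No repressor is bound and PurP is active, so *vorN* is transcribed.
→ *vorN* is ON.
ppGpp is present, so KepB is active.
No repressor is bound and KepB is active, so *haxB* is transcribed.
→ *haxB* is ON.
Autoinducer-2 is present, so JovQ is active.
Quinate is present, so GixQ is inactive.
Activator JovQ is present, so *jovP* is transcribed.
→ *jovP* is ON.
3 of the 3 genes are transcribed.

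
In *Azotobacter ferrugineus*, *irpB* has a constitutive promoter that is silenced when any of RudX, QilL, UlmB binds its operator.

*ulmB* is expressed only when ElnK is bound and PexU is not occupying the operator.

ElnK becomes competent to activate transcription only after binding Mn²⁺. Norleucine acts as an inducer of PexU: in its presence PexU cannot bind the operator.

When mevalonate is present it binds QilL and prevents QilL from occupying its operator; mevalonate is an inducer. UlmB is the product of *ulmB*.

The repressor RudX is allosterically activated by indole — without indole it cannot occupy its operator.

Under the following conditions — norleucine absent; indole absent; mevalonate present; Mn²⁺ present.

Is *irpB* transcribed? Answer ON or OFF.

ON

Indole is absent, so RudX is inactive.
Mevalonate is present, so QilL is inactive.
Mn²⁺ is present, so ElnK is active.
Norleucine is absent, so PexU is active.
With repressor PexU bound, *ulmB* is not transcribed.
So UlmB is not produced.
With no repressor bound, *irpB* is transcribed.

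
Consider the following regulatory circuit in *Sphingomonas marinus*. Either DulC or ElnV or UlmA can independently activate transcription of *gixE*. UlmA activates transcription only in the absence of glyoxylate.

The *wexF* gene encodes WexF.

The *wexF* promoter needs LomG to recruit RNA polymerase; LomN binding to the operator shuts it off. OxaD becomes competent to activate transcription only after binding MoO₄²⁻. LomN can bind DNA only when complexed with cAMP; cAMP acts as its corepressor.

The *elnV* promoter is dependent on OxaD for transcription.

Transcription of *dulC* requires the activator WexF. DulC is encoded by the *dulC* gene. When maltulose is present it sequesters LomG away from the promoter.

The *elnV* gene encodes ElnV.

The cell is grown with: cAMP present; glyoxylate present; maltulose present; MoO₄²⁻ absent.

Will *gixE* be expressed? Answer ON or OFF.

OFF

Maltulose is present, so LomG is inactive.
cAMP is present, so LomN is active.
With repressor LomN bound, *wexF* is not transcribed.
So WexF is not produced.
Required activator WexF is absent, so *dulC* is not transcribed.
So DulC is not produced.
MoO₄²⁻ is absent, so OxaD is inactive.
Required activator OxaD is absent, so *elnV* is not transcribed.
So ElnV is not produced.
Glyoxylate is present, so UlmA is inactive.
No activator is available at the *gixE* promoter, so *gixE* is not transcribed.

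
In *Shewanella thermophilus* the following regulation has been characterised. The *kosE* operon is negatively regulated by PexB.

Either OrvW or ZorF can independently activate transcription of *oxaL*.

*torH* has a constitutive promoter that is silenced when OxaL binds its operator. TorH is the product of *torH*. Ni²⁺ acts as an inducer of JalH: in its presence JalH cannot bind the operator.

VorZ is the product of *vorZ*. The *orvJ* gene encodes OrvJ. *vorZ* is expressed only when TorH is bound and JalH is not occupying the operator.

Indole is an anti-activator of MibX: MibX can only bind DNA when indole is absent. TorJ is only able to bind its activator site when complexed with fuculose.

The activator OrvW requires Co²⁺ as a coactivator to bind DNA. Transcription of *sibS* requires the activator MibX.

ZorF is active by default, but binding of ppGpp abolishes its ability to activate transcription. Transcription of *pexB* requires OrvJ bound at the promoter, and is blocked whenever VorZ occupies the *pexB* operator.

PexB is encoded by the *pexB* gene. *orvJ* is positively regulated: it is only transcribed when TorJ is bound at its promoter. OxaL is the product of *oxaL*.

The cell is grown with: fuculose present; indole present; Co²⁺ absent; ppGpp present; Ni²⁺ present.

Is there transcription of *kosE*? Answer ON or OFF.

ON

Co²⁺ is absent, so OrvW is inactive.
ppGpp is present, so ZorF is inactive.
No activator is available at the *oxaL* promoter, so *oxaL* is not transcribed.
So OxaL is not produced.
With no repressor bound, *torH* is transcribed.
So TorH is produced and active.
Ni²⁺ is present, so JalH is inactive.
No repressor is bound and TorH is active, so *vorZ* is transcribed.
So VorZ is produced and active.
Fuculose is present, so TorJ is active.
No repressor is bound and TorJ is active, so *orvJ* is transcribed.
So OrvJ is produced and active.
With repressor VorZ bound, *pexB* is not transcribed.
So PexB is not produced.
With no repressor bound, *kosE* is transcribed.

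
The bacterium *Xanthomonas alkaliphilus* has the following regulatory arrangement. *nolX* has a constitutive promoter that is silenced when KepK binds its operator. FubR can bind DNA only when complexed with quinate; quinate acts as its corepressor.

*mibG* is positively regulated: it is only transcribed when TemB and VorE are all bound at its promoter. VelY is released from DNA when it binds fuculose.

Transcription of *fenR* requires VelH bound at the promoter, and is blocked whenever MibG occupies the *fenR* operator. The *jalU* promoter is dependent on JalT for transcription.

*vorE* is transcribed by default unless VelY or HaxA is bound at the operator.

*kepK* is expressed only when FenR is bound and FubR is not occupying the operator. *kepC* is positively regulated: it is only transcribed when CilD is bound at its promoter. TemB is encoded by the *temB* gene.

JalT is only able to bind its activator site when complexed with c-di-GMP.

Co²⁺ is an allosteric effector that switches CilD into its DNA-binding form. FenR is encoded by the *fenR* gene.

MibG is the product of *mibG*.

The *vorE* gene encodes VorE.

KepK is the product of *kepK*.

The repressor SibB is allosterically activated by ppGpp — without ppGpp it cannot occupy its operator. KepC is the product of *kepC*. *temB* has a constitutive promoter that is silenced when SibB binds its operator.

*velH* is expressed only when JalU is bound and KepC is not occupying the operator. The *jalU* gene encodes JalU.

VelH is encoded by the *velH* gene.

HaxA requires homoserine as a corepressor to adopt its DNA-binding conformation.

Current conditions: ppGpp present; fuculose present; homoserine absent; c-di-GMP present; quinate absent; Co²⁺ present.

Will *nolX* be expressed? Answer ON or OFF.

ON

Co²⁺ is present, so CilD is active.
No repressor is bound and CilD is active, so *kepC* is transcribed.
So KepC is produced and active.
c-di-GMP is present, so JalT is active.
No repressor is bound and JalT is active, so *jalU* is transcribed.
So JalU is produced and active.
With repressor KepC bound, *velH* is not transcribed.
So VelH is not produced.
ppGpp is present, so SibB is active.
With repressor SibB bound, *temB* is not transcribed.
So TemB is not produced.
Fuculose is present, so VelY is inactive.
Homoserine is absent, so HaxA is inactive.
With no repressor bound, *vorE* is transcribed.
So VorE is produced and active.
Required activator TemB is absent, so *mibG* is not transcribed.
So MibG is not produced.
Required activator VelH is absent, so *fenR* is not transcribed.
So FenR is not produced.
Quinate is absent, so FubR is inactive.
Required activator FenR is absent, so *kepK* is not transcribed.
So KepK is not produced.
With no repressor bound, *nolX* is transcribed.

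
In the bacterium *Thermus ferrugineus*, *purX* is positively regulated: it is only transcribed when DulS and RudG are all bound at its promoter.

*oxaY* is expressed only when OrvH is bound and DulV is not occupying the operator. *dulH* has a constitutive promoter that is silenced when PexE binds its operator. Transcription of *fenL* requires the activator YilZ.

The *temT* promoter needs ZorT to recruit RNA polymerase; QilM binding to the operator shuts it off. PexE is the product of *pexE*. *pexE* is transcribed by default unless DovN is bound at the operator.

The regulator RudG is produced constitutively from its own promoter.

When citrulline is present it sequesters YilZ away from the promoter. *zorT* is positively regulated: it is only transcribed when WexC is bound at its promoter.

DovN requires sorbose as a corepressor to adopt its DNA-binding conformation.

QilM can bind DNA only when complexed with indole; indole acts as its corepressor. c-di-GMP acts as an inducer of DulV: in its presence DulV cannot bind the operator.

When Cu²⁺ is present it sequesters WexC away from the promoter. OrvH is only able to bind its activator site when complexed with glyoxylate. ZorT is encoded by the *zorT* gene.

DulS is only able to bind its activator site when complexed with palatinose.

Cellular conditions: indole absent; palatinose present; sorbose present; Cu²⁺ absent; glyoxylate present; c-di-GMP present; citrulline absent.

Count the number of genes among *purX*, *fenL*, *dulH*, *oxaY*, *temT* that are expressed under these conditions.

Palatinose is present, so DulS is active.
RudG is produced constitutively and is active.
No repressor is bound and DulS and RudG are active, so *purX* is transcribed.
→ *purX* is ON.
Citrulline is absent, so YilZ is active.
No repressor is bound and YilZ is active, so *fenL* is transcribed.
→ *fenL* is ON.
Sorbose is present, so DovN is active.
With repressor DovN bound, *pexE* is not transcribed.
So PexE is not produced.
With no repressor bound, *dulH* is transcribed.
→ *dulH* is ON.
Glyoxylate is present, so OrvH is active.
c-di-GMP is present, so DulV is inactive.
No repressor is bound and OrvH is active, so *oxaY* is transcribed.
→ *oxaY* is ON.
Cu²⁺ is absent, so WexC is active.
No repressor is bound and WexC is active, so *zorT* is transcribed.
So ZorT is produced and active.
Indole is absent, so QilM is inactive.
No repressor is bound and ZorT is active, so *temT* is transcribed.
→ *temT* is ON.
5 of the 5 genes are transcribed.

5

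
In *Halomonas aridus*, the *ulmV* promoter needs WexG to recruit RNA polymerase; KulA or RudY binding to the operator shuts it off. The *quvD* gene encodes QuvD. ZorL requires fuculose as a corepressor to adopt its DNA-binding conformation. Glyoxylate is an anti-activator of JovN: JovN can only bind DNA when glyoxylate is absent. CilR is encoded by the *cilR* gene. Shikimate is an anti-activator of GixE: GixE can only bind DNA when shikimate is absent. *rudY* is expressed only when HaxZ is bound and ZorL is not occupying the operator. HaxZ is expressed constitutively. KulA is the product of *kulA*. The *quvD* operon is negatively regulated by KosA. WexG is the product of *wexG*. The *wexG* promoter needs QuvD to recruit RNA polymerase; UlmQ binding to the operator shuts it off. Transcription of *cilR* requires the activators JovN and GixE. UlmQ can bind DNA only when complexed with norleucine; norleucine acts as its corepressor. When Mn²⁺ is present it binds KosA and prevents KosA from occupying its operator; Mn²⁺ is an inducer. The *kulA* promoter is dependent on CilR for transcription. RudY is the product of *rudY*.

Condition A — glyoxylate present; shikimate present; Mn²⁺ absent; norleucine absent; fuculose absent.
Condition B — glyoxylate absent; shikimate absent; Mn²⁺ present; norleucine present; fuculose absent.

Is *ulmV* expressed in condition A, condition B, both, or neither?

Condition A:
Glyoxylate is present, so JovN is inactive.
Shikimate is present, so GixE is inactive.
Required activator JovN is absent, so *cilR* is not transcribed.
So CilR is not produced.
Required activator CilR is absent, so *kulA* is not transcribed.
So KulA is not produced.
Mn²⁺ is absent, so KosA is active.
With repressor KosA bound, *quvD* is not transcribed.
So QuvD is not produced.
Norleucine is absent, so UlmQ is inactive.
Required activator QuvD is absent, so *wexG* is not transcribed.
So WexG is not produced.
HaxZ is produced constitutively and is active.
Fuculose is absent, so ZorL is inactive.
No repressor is bound and HaxZ is active, so *rudY* is transcribed.
So RudY is produced and active.
With repressor RudY bound, *ulmV* is not transcribed.
→ *ulmV* is OFF in A.
Condition B:
Glyoxylate is absent, so JovN is active.
Shikimate is absent, so GixE is active.
No repressor is bound and JovN and GixE are active, so *cilR* is transcribed.
So CilR is produced and active.
No repressor is bound and CilR is active, so *kulA* is transcribed.
So KulA is produced and active.
Mn²⁺ is present, so KosA is inactive.
With no repressor bound, *quvD* is transcribed.
So QuvD is produced and active.
Norleucine is present, so UlmQ is active.
With repressor UlmQ bound, *wexG* is not transcribed.
So WexG is not produced.
HaxZ is produced constitutively and is active.
Fuculose is absent, so ZorL is inactive.
No repressor is bound and HaxZ is active, so *rudY* is transcribed.
So RudY is produced and active.
With repressor KulA bound, *ulmV* is not transcribed.
→ *ulmV* is OFF in B.

neither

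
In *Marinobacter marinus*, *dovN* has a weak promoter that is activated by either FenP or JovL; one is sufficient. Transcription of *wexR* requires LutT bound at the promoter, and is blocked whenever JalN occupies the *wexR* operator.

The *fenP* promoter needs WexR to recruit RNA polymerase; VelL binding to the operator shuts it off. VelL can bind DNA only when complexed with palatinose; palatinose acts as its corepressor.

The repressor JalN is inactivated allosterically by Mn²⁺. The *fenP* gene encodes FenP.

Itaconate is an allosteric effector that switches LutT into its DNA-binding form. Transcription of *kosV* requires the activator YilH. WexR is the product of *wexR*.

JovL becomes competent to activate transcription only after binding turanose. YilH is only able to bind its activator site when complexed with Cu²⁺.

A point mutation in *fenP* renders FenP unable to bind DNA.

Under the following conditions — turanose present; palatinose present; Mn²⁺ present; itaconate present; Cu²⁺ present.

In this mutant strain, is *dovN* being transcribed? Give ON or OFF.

FenP is non-functional in this strain, so it has no effect.
Turanose is present, so JovL is active.
Activator JovL is present, so *dovN* is transcribed.

ON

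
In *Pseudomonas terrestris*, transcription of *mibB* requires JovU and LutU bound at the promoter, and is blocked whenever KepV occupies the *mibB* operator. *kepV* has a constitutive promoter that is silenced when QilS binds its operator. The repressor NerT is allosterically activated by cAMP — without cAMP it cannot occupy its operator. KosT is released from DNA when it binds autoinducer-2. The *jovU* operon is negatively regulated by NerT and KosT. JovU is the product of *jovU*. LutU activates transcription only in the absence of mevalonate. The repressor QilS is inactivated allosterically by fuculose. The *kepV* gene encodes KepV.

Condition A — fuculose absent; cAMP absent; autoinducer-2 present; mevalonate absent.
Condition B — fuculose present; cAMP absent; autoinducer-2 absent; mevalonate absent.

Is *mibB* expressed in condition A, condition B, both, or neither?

A only

Condition A:
Fuculose is absent, so QilS is active.
With repressor QilS bound, *kepV* is not transcribed.
So KepV is not produced.
cAMP is absent, so NerT is inactive.
Autoinducer-2 is present, so KosT is inactive.
With no repressor bound, *jovU* is transcribed.
So JovU is produced and active.
Mevalonate is absent, so LutU is active.
No repressor is bound and JovU and LutU are active, so *mibB* is transcribed.
→ *mibB* is ON in A.
Condition B:
Fuculose is present, so QilS is inactive.
With no repressor bound, *kepV* is transcribed.
So KepV is produced and active.
cAMP is absent, so NerT is inactive.
Autoinducer-2 is absent, so KosT is active.
With repressor KosT bound, *jovU* is not transcribed.
So JovU is not produced.
Mevalonate is absent, so LutU is active.
With repressor KepV bound, *mibB* is not transcribed.
→ *mibB* is OFF in B.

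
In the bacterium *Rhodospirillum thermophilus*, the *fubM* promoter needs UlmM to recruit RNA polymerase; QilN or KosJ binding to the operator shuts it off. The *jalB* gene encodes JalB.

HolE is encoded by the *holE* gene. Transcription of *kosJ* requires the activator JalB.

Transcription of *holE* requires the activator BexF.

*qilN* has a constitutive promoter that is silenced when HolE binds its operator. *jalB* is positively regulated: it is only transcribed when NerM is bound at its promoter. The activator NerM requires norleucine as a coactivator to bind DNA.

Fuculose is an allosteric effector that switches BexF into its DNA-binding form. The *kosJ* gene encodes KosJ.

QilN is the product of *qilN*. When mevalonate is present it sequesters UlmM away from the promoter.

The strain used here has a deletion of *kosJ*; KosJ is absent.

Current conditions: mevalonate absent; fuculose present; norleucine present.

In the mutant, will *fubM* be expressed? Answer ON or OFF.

ON

Fuculose is present, so BexF is active.
No repressor is bound and BexF is active, so *holE* is transcribed.
So HolE is produced and active.
With repressor HolE bound, *qilN* is not transcribed.
So QilN is not produced.
KosJ is non-functional in this strain, so it has no effect.
Mevalonate is absent, so UlmM is active.
No repressor is bound and UlmM is active, so *fubM* is transcribed.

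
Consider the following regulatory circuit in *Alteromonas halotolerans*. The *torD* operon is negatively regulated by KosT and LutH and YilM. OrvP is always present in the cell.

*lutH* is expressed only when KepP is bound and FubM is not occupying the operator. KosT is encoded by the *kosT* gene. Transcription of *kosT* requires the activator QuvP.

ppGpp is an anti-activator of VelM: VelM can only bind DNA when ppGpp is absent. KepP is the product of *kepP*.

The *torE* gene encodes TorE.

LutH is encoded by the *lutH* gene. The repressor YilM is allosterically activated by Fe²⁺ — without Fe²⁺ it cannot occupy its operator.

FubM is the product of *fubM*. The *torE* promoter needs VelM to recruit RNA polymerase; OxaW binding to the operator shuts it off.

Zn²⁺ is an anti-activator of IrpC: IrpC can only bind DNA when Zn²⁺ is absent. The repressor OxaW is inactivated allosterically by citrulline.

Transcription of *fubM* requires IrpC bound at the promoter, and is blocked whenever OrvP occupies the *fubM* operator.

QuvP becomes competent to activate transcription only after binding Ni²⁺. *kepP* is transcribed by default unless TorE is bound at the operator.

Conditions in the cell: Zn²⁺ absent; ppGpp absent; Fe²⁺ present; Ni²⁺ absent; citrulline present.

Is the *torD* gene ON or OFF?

Ni²⁺ is absent, so QuvP is inactive.
Required activator QuvP is absent, so *kosT* is not transcribed.
So KosT is not produced.
OrvP is produced constitutively and is active.
Zn²⁺ is absent, so IrpC is active.
With repressor OrvP bound, *fubM* is not transcribed.
So FubM is not produced.
Citrulline is present, so OxaW is inactive.
ppGpp is absent, so VelM is active.
No repressor is bound and VelM is active, so *torE* is transcribed.
So TorE is produced and active.
With repressor TorE bound, *kepP* is not transcribed.
So KepP is not produced.
Required activator KepP is absent, so *lutH* is not transcribed.
So LutH is not produced.
Fe²⁺ is present, so YilM is active.
With repressor YilM bound, *torD* is not transcribed.

OFF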